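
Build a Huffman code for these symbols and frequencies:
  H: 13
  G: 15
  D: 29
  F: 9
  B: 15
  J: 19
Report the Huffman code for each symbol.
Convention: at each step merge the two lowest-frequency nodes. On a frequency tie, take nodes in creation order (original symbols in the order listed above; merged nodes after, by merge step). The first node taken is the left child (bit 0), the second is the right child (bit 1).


Huffman tree construction:
Step 1: Merge F(9) + H(13) = 22
Step 2: Merge G(15) + B(15) = 30
Step 3: Merge J(19) + (F+H)(22) = 41
Step 4: Merge D(29) + (G+B)(30) = 59
Step 5: Merge (J+(F+H))(41) + (D+(G+B))(59) = 100
Read each symbol's code off the tree from the root (left child = 0, right child = 1).

Codes:
  H: 011 (length 3)
  G: 110 (length 3)
  D: 10 (length 2)
  F: 010 (length 3)
  B: 111 (length 3)
  J: 00 (length 2)
Average code length: 252/100 = 2.5200 bits/symbol


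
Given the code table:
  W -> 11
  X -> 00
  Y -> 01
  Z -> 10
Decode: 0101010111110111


Decoding:
01 -> Y
01 -> Y
01 -> Y
01 -> Y
11 -> W
11 -> W
01 -> Y
11 -> W


Result: YYYYWWYW


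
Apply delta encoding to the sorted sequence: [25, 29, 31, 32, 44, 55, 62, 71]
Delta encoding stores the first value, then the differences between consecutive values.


First value: 25
Deltas:
  29 - 25 = 4
  31 - 29 = 2
  32 - 31 = 1
  44 - 32 = 12
  55 - 44 = 11
  62 - 55 = 7
  71 - 62 = 9


Delta encoded: [25, 4, 2, 1, 12, 11, 7, 9]


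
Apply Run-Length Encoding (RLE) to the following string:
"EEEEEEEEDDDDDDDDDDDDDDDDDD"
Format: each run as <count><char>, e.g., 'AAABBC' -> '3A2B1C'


Scanning runs left to right:
  i=0: run of 'E' x 8 -> '8E'
  i=8: run of 'D' x 18 -> '18D'

RLE = 8E18D


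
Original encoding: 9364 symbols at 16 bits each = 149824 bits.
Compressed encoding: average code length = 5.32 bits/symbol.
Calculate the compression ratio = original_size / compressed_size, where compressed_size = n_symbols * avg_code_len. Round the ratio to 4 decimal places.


original_size = n_symbols * orig_bits = 9364 * 16 = 149824 bits
compressed_size = n_symbols * avg_code_len = 9364 * 5.32 = 49816.48 bits
ratio = original_size / compressed_size = 149824 / 49816.48 = 3.0075

Compression ratio = 3.0075


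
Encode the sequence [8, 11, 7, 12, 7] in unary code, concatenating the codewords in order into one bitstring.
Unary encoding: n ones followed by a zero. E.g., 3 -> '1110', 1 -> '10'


Encode each number as n ones followed by a terminating 0:
  8 -> 111111110 (9 bits)
  11 -> 111111111110 (12 bits)
  7 -> 11111110 (8 bits)
  12 -> 1111111111110 (13 bits)
  7 -> 11111110 (8 bits)
Total length = 9 + 12 + 8 + 13 + 8 = 50 bits.

Unary([8, 11, 7, 12, 7]) = 11111111011111111111011111110111111111111011111110 (50 bits)


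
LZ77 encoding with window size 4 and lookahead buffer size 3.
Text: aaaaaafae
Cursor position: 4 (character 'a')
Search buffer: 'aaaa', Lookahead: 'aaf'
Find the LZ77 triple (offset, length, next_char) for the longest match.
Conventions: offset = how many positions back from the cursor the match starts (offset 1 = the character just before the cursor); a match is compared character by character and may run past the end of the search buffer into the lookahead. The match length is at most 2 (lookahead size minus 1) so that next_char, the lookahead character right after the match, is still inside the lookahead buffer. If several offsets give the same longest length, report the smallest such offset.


Try each offset into the search buffer:
  offset=1 (pos 3, char 'a'): match length 2
  offset=2 (pos 2, char 'a'): match length 2
  offset=3 (pos 1, char 'a'): match length 2
  offset=4 (pos 0, char 'a'): match length 2
Longest match has length 2, found at offsets 1, 2, 3, 4; take the smallest, offset 1.
next_char = character at position 4 + 2 = 6 -> 'f'

Best match: offset=1, length=2 (matching 'aa' starting at position 3)
LZ77 triple: (1, 2, 'f')


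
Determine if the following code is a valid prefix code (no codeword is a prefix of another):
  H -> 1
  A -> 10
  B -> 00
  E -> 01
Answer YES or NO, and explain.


Checking each pair (does one codeword prefix another?):
  H='1' vs A='10': prefix -- VIOLATION

NO -- this is NOT a valid prefix code. H (1) is a prefix of A (10).


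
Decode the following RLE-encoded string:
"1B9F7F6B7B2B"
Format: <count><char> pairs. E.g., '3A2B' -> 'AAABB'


Expanding each <count><char> pair:
  1B -> 'B'
  9F -> 'FFFFFFFFF'
  7F -> 'FFFFFFF'
  6B -> 'BBBBBB'
  7B -> 'BBBBBBB'
  2B -> 'BB'

Decoded = BFFFFFFFFFFFFFFFFBBBBBBBBBBBBBBB


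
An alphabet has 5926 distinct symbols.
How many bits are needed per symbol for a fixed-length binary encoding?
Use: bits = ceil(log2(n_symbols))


log2(5926) = 12.5328
Bracket: 2^12 = 4096 < 5926 <= 2^13 = 8192
So ceil(log2(5926)) = 13

bits = ceil(log2(5926)) = ceil(12.5328) = 13 bits


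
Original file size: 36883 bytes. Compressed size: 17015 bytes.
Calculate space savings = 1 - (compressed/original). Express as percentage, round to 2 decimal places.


ratio = compressed/original = 17015/36883 = 0.461324
savings = 1 - ratio = 1 - 0.461324 = 0.538676
as a percentage: 0.538676 * 100 = 53.87%

Space savings = 1 - 17015/36883 = 53.87%


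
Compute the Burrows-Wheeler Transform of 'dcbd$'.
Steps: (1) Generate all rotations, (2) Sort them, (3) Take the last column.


Rotations (sorted):
  0: $dcbd -> last char: d
  1: bd$dc -> last char: c
  2: cbd$d -> last char: d
  3: d$dcb -> last char: b
  4: dcbd$ -> last char: $


BWT = dcdb$


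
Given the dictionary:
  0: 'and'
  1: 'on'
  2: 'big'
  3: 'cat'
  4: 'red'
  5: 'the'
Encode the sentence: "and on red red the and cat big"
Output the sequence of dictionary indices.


Look up each word in the dictionary:
  'and' -> 0
  'on' -> 1
  'red' -> 4
  'red' -> 4
  'the' -> 5
  'and' -> 0
  'cat' -> 3
  'big' -> 2

Encoded: [0, 1, 4, 4, 5, 0, 3, 2]


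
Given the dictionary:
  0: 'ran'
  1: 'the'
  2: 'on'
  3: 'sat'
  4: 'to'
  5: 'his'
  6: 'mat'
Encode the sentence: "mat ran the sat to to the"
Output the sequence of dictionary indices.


Look up each word in the dictionary:
  'mat' -> 6
  'ran' -> 0
  'the' -> 1
  'sat' -> 3
  'to' -> 4
  'to' -> 4
  'the' -> 1

Encoded: [6, 0, 1, 3, 4, 4, 1]


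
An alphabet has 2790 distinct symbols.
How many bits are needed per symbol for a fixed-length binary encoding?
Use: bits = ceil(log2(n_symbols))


log2(2790) = 11.446
Bracket: 2^11 = 2048 < 2790 <= 2^12 = 4096
So ceil(log2(2790)) = 12

bits = ceil(log2(2790)) = ceil(11.446) = 12 bits


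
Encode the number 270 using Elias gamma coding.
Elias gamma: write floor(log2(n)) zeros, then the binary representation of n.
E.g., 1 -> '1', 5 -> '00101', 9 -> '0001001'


num_bits = floor(log2(270)) + 1 = 9
leading_zeros = num_bits - 1 = 8
binary(270) = 100001110

Elias gamma(270) = '00000000' + '100001110' = 00000000100001110 (17 bits)


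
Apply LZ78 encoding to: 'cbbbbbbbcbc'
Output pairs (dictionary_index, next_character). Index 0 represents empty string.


LZ78 encoding steps:
Dictionary: {0: ''}
Step 1: w='' (idx 0), next='c' -> output (0, 'c'), add 'c' as idx 1
Step 2: w='' (idx 0), next='b' -> output (0, 'b'), add 'b' as idx 2
Step 3: w='b' (idx 2), next='b' -> output (2, 'b'), add 'bb' as idx 3
Step 4: w='bb' (idx 3), next='b' -> output (3, 'b'), add 'bbb' as idx 4
Step 5: w='b' (idx 2), next='c' -> output (2, 'c'), add 'bc' as idx 5
Step 6: w='bc' (idx 5), end of input -> output (5, '')


Encoded: [(0, 'c'), (0, 'b'), (2, 'b'), (3, 'b'), (2, 'c'), (5, '')]


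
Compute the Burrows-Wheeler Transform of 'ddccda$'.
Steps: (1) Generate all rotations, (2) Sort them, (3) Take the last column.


Rotations (sorted):
  0: $ddccda -> last char: a
  1: a$ddccd -> last char: d
  2: ccda$dd -> last char: d
  3: cda$ddc -> last char: c
  4: da$ddcc -> last char: c
  5: dccda$d -> last char: d
  6: ddccda$ -> last char: $


BWT = addccd$


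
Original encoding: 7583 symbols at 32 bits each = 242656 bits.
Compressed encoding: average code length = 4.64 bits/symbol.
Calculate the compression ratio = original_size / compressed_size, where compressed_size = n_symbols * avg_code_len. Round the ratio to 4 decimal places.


original_size = n_symbols * orig_bits = 7583 * 32 = 242656 bits
compressed_size = n_symbols * avg_code_len = 7583 * 4.64 = 35185.12 bits
ratio = original_size / compressed_size = 242656 / 35185.12 = 6.8966

Compression ratio = 6.8966


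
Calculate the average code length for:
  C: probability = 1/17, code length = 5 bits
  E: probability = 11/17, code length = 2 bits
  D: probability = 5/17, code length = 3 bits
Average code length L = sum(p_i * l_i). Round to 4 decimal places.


Weighted contributions p_i * l_i:
  C: (1/17) * 5 = 5/17
  E: (11/17) * 2 = 22/17
  D: (5/17) * 3 = 15/17
Sum = (5 + 22 + 15)/17 = 42/17

L = 42/17 = 2.4706 bits/symbol


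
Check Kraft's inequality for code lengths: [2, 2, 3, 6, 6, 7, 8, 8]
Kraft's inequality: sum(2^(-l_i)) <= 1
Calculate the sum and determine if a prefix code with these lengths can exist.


Sum = 2^(-2) + 2^(-2) + 2^(-3) + 2^(-6) + 2^(-6) + 2^(-7) + 2^(-8) + 2^(-8)
    = 0.25 + 0.25 + 0.125 + 0.015625 + 0.015625 + 0.0078125 + 0.00390625 + 0.00390625
    = 172/256 = 0.671875
Since 0.671875 <= 1, Kraft's inequality IS satisfied.
A prefix code with these lengths CAN exist.

Kraft sum = 0.671875. Satisfied.


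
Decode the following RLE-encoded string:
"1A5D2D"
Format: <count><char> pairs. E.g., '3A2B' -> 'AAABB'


Expanding each <count><char> pair:
  1A -> 'A'
  5D -> 'DDDDD'
  2D -> 'DD'

Decoded = ADDDDDDD


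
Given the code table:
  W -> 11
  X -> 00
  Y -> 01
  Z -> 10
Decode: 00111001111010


Decoding:
00 -> X
11 -> W
10 -> Z
01 -> Y
11 -> W
10 -> Z
10 -> Z


Result: XWZYWZZ


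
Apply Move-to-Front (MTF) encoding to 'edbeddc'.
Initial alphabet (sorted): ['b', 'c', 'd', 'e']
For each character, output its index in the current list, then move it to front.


MTF encoding:
'e': index 3 in ['b', 'c', 'd', 'e'] -> ['e', 'b', 'c', 'd']
'd': index 3 in ['e', 'b', 'c', 'd'] -> ['d', 'e', 'b', 'c']
'b': index 2 in ['d', 'e', 'b', 'c'] -> ['b', 'd', 'e', 'c']
'e': index 2 in ['b', 'd', 'e', 'c'] -> ['e', 'b', 'd', 'c']
'd': index 2 in ['e', 'b', 'd', 'c'] -> ['d', 'e', 'b', 'c']
'd': index 0 in ['d', 'e', 'b', 'c'] -> ['d', 'e', 'b', 'c']
'c': index 3 in ['d', 'e', 'b', 'c'] -> ['c', 'd', 'e', 'b']


Output: [3, 3, 2, 2, 2, 0, 3]


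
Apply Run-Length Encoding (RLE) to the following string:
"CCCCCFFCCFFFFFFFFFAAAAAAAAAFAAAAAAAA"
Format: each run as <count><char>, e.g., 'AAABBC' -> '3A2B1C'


Scanning runs left to right:
  i=0: run of 'C' x 5 -> '5C'
  i=5: run of 'F' x 2 -> '2F'
  i=7: run of 'C' x 2 -> '2C'
  i=9: run of 'F' x 9 -> '9F'
  i=18: run of 'A' x 9 -> '9A'
  i=27: run of 'F' x 1 -> '1F'
  i=28: run of 'A' x 8 -> '8A'

RLE = 5C2F2C9F9A1F8A


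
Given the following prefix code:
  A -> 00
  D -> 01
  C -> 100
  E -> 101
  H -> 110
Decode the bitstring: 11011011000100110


Decoding step by step:
Bits 110 -> H
Bits 110 -> H
Bits 110 -> H
Bits 00 -> A
Bits 100 -> C
Bits 110 -> H


Decoded message: HHHACH


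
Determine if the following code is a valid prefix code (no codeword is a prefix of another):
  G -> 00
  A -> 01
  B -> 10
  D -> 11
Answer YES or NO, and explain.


Checking each pair (does one codeword prefix another?):
  G='00' vs A='01': no prefix
  G='00' vs B='10': no prefix
  G='00' vs D='11': no prefix
  A='01' vs G='00': no prefix
  A='01' vs B='10': no prefix
  A='01' vs D='11': no prefix
  B='10' vs G='00': no prefix
  B='10' vs A='01': no prefix
  B='10' vs D='11': no prefix
  D='11' vs G='00': no prefix
  D='11' vs A='01': no prefix
  D='11' vs B='10': no prefix
No violation found over all pairs.

YES -- this is a valid prefix code. No codeword is a prefix of any other codeword.


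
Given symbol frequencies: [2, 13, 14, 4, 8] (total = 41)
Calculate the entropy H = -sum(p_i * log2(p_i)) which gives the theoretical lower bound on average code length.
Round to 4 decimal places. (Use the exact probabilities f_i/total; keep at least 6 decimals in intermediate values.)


Per-symbol terms -p_i * log2(p_i) with p_i = f_i/41:
  p = 2/41 = 0.048780: log2(p) = -4.357552, -p*log2(p) = 0.212564
  p = 13/41 = 0.317073: log2(p) = -1.657112, -p*log2(p) = 0.525426
  p = 14/41 = 0.341463: log2(p) = -1.550197, -p*log2(p) = 0.529336
  p = 4/41 = 0.097561: log2(p) = -3.357552, -p*log2(p) = 0.327566
  p = 8/41 = 0.195122: log2(p) = -2.357552, -p*log2(p) = 0.460010
H = 0.212564 + 0.525426 + 0.529336 + 0.327566 + 0.460010 = 2.054902

H = 2.0549 bits/symbol


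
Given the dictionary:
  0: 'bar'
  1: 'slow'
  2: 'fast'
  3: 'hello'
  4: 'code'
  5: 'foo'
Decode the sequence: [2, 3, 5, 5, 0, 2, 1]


Look up each index in the dictionary:
  2 -> 'fast'
  3 -> 'hello'
  5 -> 'foo'
  5 -> 'foo'
  0 -> 'bar'
  2 -> 'fast'
  1 -> 'slow'

Decoded: "fast hello foo foo bar fast slow"


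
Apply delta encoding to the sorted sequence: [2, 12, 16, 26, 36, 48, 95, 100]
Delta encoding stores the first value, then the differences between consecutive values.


First value: 2
Deltas:
  12 - 2 = 10
  16 - 12 = 4
  26 - 16 = 10
  36 - 26 = 10
  48 - 36 = 12
  95 - 48 = 47
  100 - 95 = 5


Delta encoded: [2, 10, 4, 10, 10, 12, 47, 5]


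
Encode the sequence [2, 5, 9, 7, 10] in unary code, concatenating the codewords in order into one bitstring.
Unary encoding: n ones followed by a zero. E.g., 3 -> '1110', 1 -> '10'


Encode each number as n ones followed by a terminating 0:
  2 -> 110 (3 bits)
  5 -> 111110 (6 bits)
  9 -> 1111111110 (10 bits)
  7 -> 11111110 (8 bits)
  10 -> 11111111110 (11 bits)
Total length = 3 + 6 + 10 + 8 + 11 = 38 bits.

Unary([2, 5, 9, 7, 10]) = 11011111011111111101111111011111111110 (38 bits)


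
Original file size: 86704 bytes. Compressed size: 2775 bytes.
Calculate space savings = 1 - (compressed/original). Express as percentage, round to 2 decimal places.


ratio = compressed/original = 2775/86704 = 0.032005
savings = 1 - ratio = 1 - 0.032005 = 0.967995
as a percentage: 0.967995 * 100 = 96.8%

Space savings = 1 - 2775/86704 = 96.8%


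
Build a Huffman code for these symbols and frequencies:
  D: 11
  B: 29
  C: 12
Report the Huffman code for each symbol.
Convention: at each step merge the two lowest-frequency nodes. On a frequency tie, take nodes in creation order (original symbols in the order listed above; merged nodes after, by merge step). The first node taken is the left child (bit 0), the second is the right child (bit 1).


Huffman tree construction:
Step 1: Merge D(11) + C(12) = 23
Step 2: Merge (D+C)(23) + B(29) = 52
Read each symbol's code off the tree from the root (left child = 0, right child = 1).

Codes:
  D: 00 (length 2)
  B: 1 (length 1)
  C: 01 (length 2)
Average code length: 75/52 = 1.4423 bits/symbol


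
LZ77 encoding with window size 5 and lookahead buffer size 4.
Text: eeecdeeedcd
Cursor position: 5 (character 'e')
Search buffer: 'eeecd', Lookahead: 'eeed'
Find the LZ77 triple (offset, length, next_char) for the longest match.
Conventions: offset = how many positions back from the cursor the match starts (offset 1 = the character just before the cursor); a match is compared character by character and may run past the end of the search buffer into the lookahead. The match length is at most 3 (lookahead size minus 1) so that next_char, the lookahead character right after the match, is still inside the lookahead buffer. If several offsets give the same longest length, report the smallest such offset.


Try each offset into the search buffer:
  offset=1 (pos 4, char 'd'): match length 0
  offset=2 (pos 3, char 'c'): match length 0
  offset=3 (pos 2, char 'e'): match length 1
  offset=4 (pos 1, char 'e'): match length 2
  offset=5 (pos 0, char 'e'): match length 3
Longest match has length 3 at offset 5.
next_char = character at position 5 + 3 = 8 -> 'd'

Best match: offset=5, length=3 (matching 'eee' starting at position 0)
LZ77 triple: (5, 3, 'd')


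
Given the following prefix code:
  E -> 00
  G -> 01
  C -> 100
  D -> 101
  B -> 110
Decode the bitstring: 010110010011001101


Decoding step by step:
Bits 01 -> G
Bits 01 -> G
Bits 100 -> C
Bits 100 -> C
Bits 110 -> B
Bits 01 -> G
Bits 101 -> D


Decoded message: GGCCBGD


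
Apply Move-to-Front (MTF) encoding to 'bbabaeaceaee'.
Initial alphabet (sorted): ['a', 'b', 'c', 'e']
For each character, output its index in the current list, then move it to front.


MTF encoding:
'b': index 1 in ['a', 'b', 'c', 'e'] -> ['b', 'a', 'c', 'e']
'b': index 0 in ['b', 'a', 'c', 'e'] -> ['b', 'a', 'c', 'e']
'a': index 1 in ['b', 'a', 'c', 'e'] -> ['a', 'b', 'c', 'e']
'b': index 1 in ['a', 'b', 'c', 'e'] -> ['b', 'a', 'c', 'e']
'a': index 1 in ['b', 'a', 'c', 'e'] -> ['a', 'b', 'c', 'e']
'e': index 3 in ['a', 'b', 'c', 'e'] -> ['e', 'a', 'b', 'c']
'a': index 1 in ['e', 'a', 'b', 'c'] -> ['a', 'e', 'b', 'c']
'c': index 3 in ['a', 'e', 'b', 'c'] -> ['c', 'a', 'e', 'b']
'e': index 2 in ['c', 'a', 'e', 'b'] -> ['e', 'c', 'a', 'b']
'a': index 2 in ['e', 'c', 'a', 'b'] -> ['a', 'e', 'c', 'b']
'e': index 1 in ['a', 'e', 'c', 'b'] -> ['e', 'a', 'c', 'b']
'e': index 0 in ['e', 'a', 'c', 'b'] -> ['e', 'a', 'c', 'b']


Output: [1, 0, 1, 1, 1, 3, 1, 3, 2, 2, 1, 0]


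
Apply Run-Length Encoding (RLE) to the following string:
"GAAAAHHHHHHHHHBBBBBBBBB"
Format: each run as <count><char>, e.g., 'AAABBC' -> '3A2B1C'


Scanning runs left to right:
  i=0: run of 'G' x 1 -> '1G'
  i=1: run of 'A' x 4 -> '4A'
  i=5: run of 'H' x 9 -> '9H'
  i=14: run of 'B' x 9 -> '9B'

RLE = 1G4A9H9B


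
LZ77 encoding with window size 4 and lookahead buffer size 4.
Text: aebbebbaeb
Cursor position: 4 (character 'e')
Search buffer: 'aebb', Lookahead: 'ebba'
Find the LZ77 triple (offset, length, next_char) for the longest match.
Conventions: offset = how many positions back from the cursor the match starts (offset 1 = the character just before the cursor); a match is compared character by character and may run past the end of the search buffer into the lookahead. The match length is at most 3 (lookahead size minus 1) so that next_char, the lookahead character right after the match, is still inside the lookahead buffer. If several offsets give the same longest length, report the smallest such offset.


Try each offset into the search buffer:
  offset=1 (pos 3, char 'b'): match length 0
  offset=2 (pos 2, char 'b'): match length 0
  offset=3 (pos 1, char 'e'): match length 3
  offset=4 (pos 0, char 'a'): match length 0
Longest match has length 3 at offset 3.
next_char = character at position 4 + 3 = 7 -> 'a'

Best match: offset=3, length=3 (matching 'ebb' starting at position 1)
LZ77 triple: (3, 3, 'a')


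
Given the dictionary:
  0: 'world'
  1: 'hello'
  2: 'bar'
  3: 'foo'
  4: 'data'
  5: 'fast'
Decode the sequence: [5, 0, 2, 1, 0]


Look up each index in the dictionary:
  5 -> 'fast'
  0 -> 'world'
  2 -> 'bar'
  1 -> 'hello'
  0 -> 'world'

Decoded: "fast world bar hello world"


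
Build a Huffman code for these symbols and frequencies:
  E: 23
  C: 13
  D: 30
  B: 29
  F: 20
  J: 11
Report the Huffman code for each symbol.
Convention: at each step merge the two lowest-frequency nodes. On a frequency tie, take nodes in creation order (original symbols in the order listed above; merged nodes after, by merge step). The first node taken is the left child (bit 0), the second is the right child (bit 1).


Huffman tree construction:
Step 1: Merge J(11) + C(13) = 24
Step 2: Merge F(20) + E(23) = 43
Step 3: Merge (J+C)(24) + B(29) = 53
Step 4: Merge D(30) + (F+E)(43) = 73
Step 5: Merge ((J+C)+B)(53) + (D+(F+E))(73) = 126
Read each symbol's code off the tree from the root (left child = 0, right child = 1).

Codes:
  E: 111 (length 3)
  C: 001 (length 3)
  D: 10 (length 2)
  B: 01 (length 2)
  F: 110 (length 3)
  J: 000 (length 3)
Average code length: 319/126 = 2.5317 bits/symbol


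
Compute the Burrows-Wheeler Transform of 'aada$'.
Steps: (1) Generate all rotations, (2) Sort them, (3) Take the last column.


Rotations (sorted):
  0: $aada -> last char: a
  1: a$aad -> last char: d
  2: aada$ -> last char: $
  3: ada$a -> last char: a
  4: da$aa -> last char: a


BWT = ad$aa


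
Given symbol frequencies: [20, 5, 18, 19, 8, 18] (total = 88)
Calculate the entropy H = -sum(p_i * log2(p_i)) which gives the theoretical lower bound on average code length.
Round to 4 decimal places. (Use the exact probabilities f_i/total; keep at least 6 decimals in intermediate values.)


Per-symbol terms -p_i * log2(p_i) with p_i = f_i/88:
  p = 20/88 = 0.227273: log2(p) = -2.137504, -p*log2(p) = 0.485796
  p = 5/88 = 0.056818: log2(p) = -4.137504, -p*log2(p) = 0.235085
  p = 18/88 = 0.204545: log2(p) = -2.289507, -p*log2(p) = 0.468308
  p = 19/88 = 0.215909: log2(p) = -2.211504, -p*log2(p) = 0.477484
  p = 8/88 = 0.090909: log2(p) = -3.459432, -p*log2(p) = 0.314494
  p = 18/88 = 0.204545: log2(p) = -2.289507, -p*log2(p) = 0.468308
H = 0.485796 + 0.235085 + 0.468308 + 0.477484 + 0.314494 + 0.468308 = 2.449475

H = 2.4495 bits/symbol


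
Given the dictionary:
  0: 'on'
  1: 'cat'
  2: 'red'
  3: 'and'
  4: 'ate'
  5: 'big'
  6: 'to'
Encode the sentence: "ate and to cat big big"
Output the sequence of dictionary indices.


Look up each word in the dictionary:
  'ate' -> 4
  'and' -> 3
  'to' -> 6
  'cat' -> 1
  'big' -> 5
  'big' -> 5

Encoded: [4, 3, 6, 1, 5, 5]


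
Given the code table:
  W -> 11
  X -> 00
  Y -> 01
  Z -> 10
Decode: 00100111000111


Decoding:
00 -> X
10 -> Z
01 -> Y
11 -> W
00 -> X
01 -> Y
11 -> W


Result: XZYWXYW


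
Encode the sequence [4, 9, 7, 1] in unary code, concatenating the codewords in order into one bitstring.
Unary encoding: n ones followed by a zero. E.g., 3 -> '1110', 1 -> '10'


Encode each number as n ones followed by a terminating 0:
  4 -> 11110 (5 bits)
  9 -> 1111111110 (10 bits)
  7 -> 11111110 (8 bits)
  1 -> 10 (2 bits)
Total length = 5 + 10 + 8 + 2 = 25 bits.

Unary([4, 9, 7, 1]) = 1111011111111101111111010 (25 bits)


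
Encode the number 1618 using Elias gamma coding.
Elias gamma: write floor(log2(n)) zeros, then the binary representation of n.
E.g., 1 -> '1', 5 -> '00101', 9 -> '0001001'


num_bits = floor(log2(1618)) + 1 = 11
leading_zeros = num_bits - 1 = 10
binary(1618) = 11001010010

Elias gamma(1618) = '0000000000' + '11001010010' = 000000000011001010010 (21 bits)


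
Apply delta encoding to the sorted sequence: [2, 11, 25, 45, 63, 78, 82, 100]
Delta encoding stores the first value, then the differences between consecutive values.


First value: 2
Deltas:
  11 - 2 = 9
  25 - 11 = 14
  45 - 25 = 20
  63 - 45 = 18
  78 - 63 = 15
  82 - 78 = 4
  100 - 82 = 18


Delta encoded: [2, 9, 14, 20, 18, 15, 4, 18]


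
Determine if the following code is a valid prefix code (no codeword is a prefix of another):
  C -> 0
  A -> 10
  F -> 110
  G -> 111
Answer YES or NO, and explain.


Checking each pair (does one codeword prefix another?):
  C='0' vs A='10': no prefix
  C='0' vs F='110': no prefix
  C='0' vs G='111': no prefix
  A='10' vs C='0': no prefix
  A='10' vs F='110': no prefix
  A='10' vs G='111': no prefix
  F='110' vs C='0': no prefix
  F='110' vs A='10': no prefix
  F='110' vs G='111': no prefix
  G='111' vs C='0': no prefix
  G='111' vs A='10': no prefix
  G='111' vs F='110': no prefix
No violation found over all pairs.

YES -- this is a valid prefix code. No codeword is a prefix of any other codeword.


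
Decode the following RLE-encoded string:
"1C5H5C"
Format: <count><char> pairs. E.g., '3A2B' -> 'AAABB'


Expanding each <count><char> pair:
  1C -> 'C'
  5H -> 'HHHHH'
  5C -> 'CCCCC'

Decoded = CHHHHHCCCCC


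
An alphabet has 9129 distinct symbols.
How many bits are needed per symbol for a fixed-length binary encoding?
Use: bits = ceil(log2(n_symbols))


log2(9129) = 13.1562
Bracket: 2^13 = 8192 < 9129 <= 2^14 = 16384
So ceil(log2(9129)) = 14

bits = ceil(log2(9129)) = ceil(13.1562) = 14 bits


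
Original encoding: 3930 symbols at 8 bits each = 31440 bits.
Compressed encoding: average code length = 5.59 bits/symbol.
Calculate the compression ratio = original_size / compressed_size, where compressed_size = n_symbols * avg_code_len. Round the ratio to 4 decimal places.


original_size = n_symbols * orig_bits = 3930 * 8 = 31440 bits
compressed_size = n_symbols * avg_code_len = 3930 * 5.59 = 21968.7 bits
ratio = original_size / compressed_size = 31440 / 21968.7 = 1.4311

Compression ratio = 1.4311


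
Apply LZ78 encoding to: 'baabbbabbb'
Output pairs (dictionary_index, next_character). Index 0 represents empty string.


LZ78 encoding steps:
Dictionary: {0: ''}
Step 1: w='' (idx 0), next='b' -> output (0, 'b'), add 'b' as idx 1
Step 2: w='' (idx 0), next='a' -> output (0, 'a'), add 'a' as idx 2
Step 3: w='a' (idx 2), next='b' -> output (2, 'b'), add 'ab' as idx 3
Step 4: w='b' (idx 1), next='b' -> output (1, 'b'), add 'bb' as idx 4
Step 5: w='ab' (idx 3), next='b' -> output (3, 'b'), add 'abb' as idx 5
Step 6: w='b' (idx 1), end of input -> output (1, '')


Encoded: [(0, 'b'), (0, 'a'), (2, 'b'), (1, 'b'), (3, 'b'), (1, '')]


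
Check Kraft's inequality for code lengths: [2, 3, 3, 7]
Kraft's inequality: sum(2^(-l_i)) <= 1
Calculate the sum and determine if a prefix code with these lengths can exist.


Sum = 2^(-2) + 2^(-3) + 2^(-3) + 2^(-7)
    = 0.25 + 0.125 + 0.125 + 0.0078125
    = 65/128 = 0.5078125
Since 0.5078125 <= 1, Kraft's inequality IS satisfied.
A prefix code with these lengths CAN exist.

Kraft sum = 0.5078125. Satisfied.


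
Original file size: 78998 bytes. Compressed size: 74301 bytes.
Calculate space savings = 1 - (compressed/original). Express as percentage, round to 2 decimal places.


ratio = compressed/original = 74301/78998 = 0.940543
savings = 1 - ratio = 1 - 0.940543 = 0.059457
as a percentage: 0.059457 * 100 = 5.95%

Space savings = 1 - 74301/78998 = 5.95%


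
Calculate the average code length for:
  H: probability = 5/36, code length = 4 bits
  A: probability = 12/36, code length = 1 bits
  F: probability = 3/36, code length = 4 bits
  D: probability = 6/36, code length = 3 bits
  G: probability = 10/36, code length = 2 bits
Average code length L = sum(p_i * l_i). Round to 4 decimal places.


Weighted contributions p_i * l_i:
  H: (5/36) * 4 = 20/36
  A: (12/36) * 1 = 12/36
  F: (3/36) * 4 = 12/36
  D: (6/36) * 3 = 18/36
  G: (10/36) * 2 = 20/36
Sum = (20 + 12 + 12 + 18 + 20)/36 = 82/36

L = 82/36 = 2.2778 bits/symbol


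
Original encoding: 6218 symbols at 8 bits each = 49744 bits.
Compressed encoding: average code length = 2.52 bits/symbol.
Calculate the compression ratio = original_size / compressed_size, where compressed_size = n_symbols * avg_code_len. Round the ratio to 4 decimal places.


original_size = n_symbols * orig_bits = 6218 * 8 = 49744 bits
compressed_size = n_symbols * avg_code_len = 6218 * 2.52 = 15669.36 bits
ratio = original_size / compressed_size = 49744 / 15669.36 = 3.1746

Compression ratio = 3.1746


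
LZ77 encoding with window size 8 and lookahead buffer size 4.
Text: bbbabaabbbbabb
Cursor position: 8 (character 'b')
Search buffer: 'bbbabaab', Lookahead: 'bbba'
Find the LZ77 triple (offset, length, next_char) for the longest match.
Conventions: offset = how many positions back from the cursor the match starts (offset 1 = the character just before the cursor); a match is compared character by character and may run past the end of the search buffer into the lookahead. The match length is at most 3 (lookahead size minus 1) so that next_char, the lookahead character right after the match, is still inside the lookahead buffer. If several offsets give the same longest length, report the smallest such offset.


Try each offset into the search buffer:
  offset=1 (pos 7, char 'b'): match length 3
  offset=2 (pos 6, char 'a'): match length 0
  offset=3 (pos 5, char 'a'): match length 0
  offset=4 (pos 4, char 'b'): match length 1
  offset=5 (pos 3, char 'a'): match length 0
  offset=6 (pos 2, char 'b'): match length 1
  offset=7 (pos 1, char 'b'): match length 2
  offset=8 (pos 0, char 'b'): match length 3
Longest match has length 3, found at offsets 1, 8; take the smallest, offset 1.
next_char = character at position 8 + 3 = 11 -> 'a'

Best match: offset=1, length=3 (matching 'bbb' starting at position 7)
LZ77 triple: (1, 3, 'a')


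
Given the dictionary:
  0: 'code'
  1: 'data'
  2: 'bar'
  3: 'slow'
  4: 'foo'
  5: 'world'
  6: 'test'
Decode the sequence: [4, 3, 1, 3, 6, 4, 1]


Look up each index in the dictionary:
  4 -> 'foo'
  3 -> 'slow'
  1 -> 'data'
  3 -> 'slow'
  6 -> 'test'
  4 -> 'foo'
  1 -> 'data'

Decoded: "foo slow data slow test foo data"


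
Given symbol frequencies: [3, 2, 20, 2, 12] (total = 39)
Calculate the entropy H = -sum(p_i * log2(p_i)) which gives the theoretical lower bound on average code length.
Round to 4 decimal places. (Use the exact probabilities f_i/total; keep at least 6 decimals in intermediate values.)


Per-symbol terms -p_i * log2(p_i) with p_i = f_i/39:
  p = 3/39 = 0.076923: log2(p) = -3.700440, -p*log2(p) = 0.284649
  p = 2/39 = 0.051282: log2(p) = -4.285402, -p*log2(p) = 0.219764
  p = 20/39 = 0.512821: log2(p) = -0.963474, -p*log2(p) = 0.494089
  p = 2/39 = 0.051282: log2(p) = -4.285402, -p*log2(p) = 0.219764
  p = 12/39 = 0.307692: log2(p) = -1.700440, -p*log2(p) = 0.523212
H = 0.284649 + 0.219764 + 0.494089 + 0.219764 + 0.523212 = 1.741478

H = 1.7415 bits/symbol


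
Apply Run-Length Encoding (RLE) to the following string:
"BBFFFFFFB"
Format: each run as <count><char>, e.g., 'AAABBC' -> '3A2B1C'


Scanning runs left to right:
  i=0: run of 'B' x 2 -> '2B'
  i=2: run of 'F' x 6 -> '6F'
  i=8: run of 'B' x 1 -> '1B'

RLE = 2B6F1B


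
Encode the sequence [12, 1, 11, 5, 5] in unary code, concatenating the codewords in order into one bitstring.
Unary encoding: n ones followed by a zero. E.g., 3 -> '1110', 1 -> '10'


Encode each number as n ones followed by a terminating 0:
  12 -> 1111111111110 (13 bits)
  1 -> 10 (2 bits)
  11 -> 111111111110 (12 bits)
  5 -> 111110 (6 bits)
  5 -> 111110 (6 bits)
Total length = 13 + 2 + 12 + 6 + 6 = 39 bits.

Unary([12, 1, 11, 5, 5]) = 111111111111010111111111110111110111110 (39 bits)


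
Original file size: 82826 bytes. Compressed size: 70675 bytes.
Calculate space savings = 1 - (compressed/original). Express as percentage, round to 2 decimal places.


ratio = compressed/original = 70675/82826 = 0.853295
savings = 1 - ratio = 1 - 0.853295 = 0.146705
as a percentage: 0.146705 * 100 = 14.67%

Space savings = 1 - 70675/82826 = 14.67%


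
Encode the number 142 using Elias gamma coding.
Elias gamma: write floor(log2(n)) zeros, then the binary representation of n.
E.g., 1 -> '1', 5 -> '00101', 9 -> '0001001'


num_bits = floor(log2(142)) + 1 = 8
leading_zeros = num_bits - 1 = 7
binary(142) = 10001110

Elias gamma(142) = '0000000' + '10001110' = 000000010001110 (15 bits)


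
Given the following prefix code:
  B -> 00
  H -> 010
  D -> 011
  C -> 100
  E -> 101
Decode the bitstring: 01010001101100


Decoding step by step:
Bits 010 -> H
Bits 100 -> C
Bits 011 -> D
Bits 011 -> D
Bits 00 -> B


Decoded message: HCDDB


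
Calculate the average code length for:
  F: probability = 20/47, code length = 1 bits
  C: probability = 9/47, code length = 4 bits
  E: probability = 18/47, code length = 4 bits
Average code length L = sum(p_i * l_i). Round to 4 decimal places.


Weighted contributions p_i * l_i:
  F: (20/47) * 1 = 20/47
  C: (9/47) * 4 = 36/47
  E: (18/47) * 4 = 72/47
Sum = (20 + 36 + 72)/47 = 128/47

L = 128/47 = 2.7234 bits/symbol


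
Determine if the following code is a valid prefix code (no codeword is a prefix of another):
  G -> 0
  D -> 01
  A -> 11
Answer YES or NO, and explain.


Checking each pair (does one codeword prefix another?):
  G='0' vs D='01': prefix -- VIOLATION

NO -- this is NOT a valid prefix code. G (0) is a prefix of D (01).


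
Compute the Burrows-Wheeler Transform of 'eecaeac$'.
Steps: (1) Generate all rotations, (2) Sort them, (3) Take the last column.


Rotations (sorted):
  0: $eecaeac -> last char: c
  1: ac$eecae -> last char: e
  2: aeac$eec -> last char: c
  3: c$eecaea -> last char: a
  4: caeac$ee -> last char: e
  5: eac$eeca -> last char: a
  6: ecaeac$e -> last char: e
  7: eecaeac$ -> last char: $


BWT = cecaeae$


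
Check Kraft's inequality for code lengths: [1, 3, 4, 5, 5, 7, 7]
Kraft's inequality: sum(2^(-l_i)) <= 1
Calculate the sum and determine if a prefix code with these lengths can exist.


Sum = 2^(-1) + 2^(-3) + 2^(-4) + 2^(-5) + 2^(-5) + 2^(-7) + 2^(-7)
    = 0.5 + 0.125 + 0.0625 + 0.03125 + 0.03125 + 0.0078125 + 0.0078125
    = 98/128 = 0.765625
Since 0.765625 <= 1, Kraft's inequality IS satisfied.
A prefix code with these lengths CAN exist.

Kraft sum = 0.765625. Satisfied.


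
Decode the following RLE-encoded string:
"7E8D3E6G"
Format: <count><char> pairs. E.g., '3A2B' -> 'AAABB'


Expanding each <count><char> pair:
  7E -> 'EEEEEEE'
  8D -> 'DDDDDDDD'
  3E -> 'EEE'
  6G -> 'GGGGGG'

Decoded = EEEEEEEDDDDDDDDEEEGGGGGG


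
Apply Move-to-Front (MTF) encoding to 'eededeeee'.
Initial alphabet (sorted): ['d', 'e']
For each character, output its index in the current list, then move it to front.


MTF encoding:
'e': index 1 in ['d', 'e'] -> ['e', 'd']
'e': index 0 in ['e', 'd'] -> ['e', 'd']
'd': index 1 in ['e', 'd'] -> ['d', 'e']
'e': index 1 in ['d', 'e'] -> ['e', 'd']
'd': index 1 in ['e', 'd'] -> ['d', 'e']
'e': index 1 in ['d', 'e'] -> ['e', 'd']
'e': index 0 in ['e', 'd'] -> ['e', 'd']
'e': index 0 in ['e', 'd'] -> ['e', 'd']
'e': index 0 in ['e', 'd'] -> ['e', 'd']


Output: [1, 0, 1, 1, 1, 1, 0, 0, 0]


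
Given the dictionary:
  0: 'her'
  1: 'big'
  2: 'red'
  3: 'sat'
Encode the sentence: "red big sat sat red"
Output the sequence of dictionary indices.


Look up each word in the dictionary:
  'red' -> 2
  'big' -> 1
  'sat' -> 3
  'sat' -> 3
  'red' -> 2

Encoded: [2, 1, 3, 3, 2]


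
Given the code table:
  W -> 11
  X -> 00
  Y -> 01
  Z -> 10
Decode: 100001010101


Decoding:
10 -> Z
00 -> X
01 -> Y
01 -> Y
01 -> Y
01 -> Y


Result: ZXYYYY


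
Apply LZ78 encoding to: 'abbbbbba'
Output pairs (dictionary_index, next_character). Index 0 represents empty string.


LZ78 encoding steps:
Dictionary: {0: ''}
Step 1: w='' (idx 0), next='a' -> output (0, 'a'), add 'a' as idx 1
Step 2: w='' (idx 0), next='b' -> output (0, 'b'), add 'b' as idx 2
Step 3: w='b' (idx 2), next='b' -> output (2, 'b'), add 'bb' as idx 3
Step 4: w='bb' (idx 3), next='b' -> output (3, 'b'), add 'bbb' as idx 4
Step 5: w='a' (idx 1), end of input -> output (1, '')


Encoded: [(0, 'a'), (0, 'b'), (2, 'b'), (3, 'b'), (1, '')]


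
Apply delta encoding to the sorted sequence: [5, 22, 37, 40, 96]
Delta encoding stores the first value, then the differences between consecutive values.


First value: 5
Deltas:
  22 - 5 = 17
  37 - 22 = 15
  40 - 37 = 3
  96 - 40 = 56


Delta encoded: [5, 17, 15, 3, 56]


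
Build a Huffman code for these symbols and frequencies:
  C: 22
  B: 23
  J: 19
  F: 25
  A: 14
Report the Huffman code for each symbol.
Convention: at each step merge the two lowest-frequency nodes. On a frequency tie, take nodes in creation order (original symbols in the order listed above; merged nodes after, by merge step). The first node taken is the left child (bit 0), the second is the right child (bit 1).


Huffman tree construction:
Step 1: Merge A(14) + J(19) = 33
Step 2: Merge C(22) + B(23) = 45
Step 3: Merge F(25) + (A+J)(33) = 58
Step 4: Merge (C+B)(45) + (F+(A+J))(58) = 103
Read each symbol's code off the tree from the root (left child = 0, right child = 1).

Codes:
  C: 00 (length 2)
  B: 01 (length 2)
  J: 111 (length 3)
  F: 10 (length 2)
  A: 110 (length 3)
Average code length: 239/103 = 2.3204 bits/symbol


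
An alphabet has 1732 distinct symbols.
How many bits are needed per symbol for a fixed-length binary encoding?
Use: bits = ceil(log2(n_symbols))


log2(1732) = 10.7582
Bracket: 2^10 = 1024 < 1732 <= 2^11 = 2048
So ceil(log2(1732)) = 11

bits = ceil(log2(1732)) = ceil(10.7582) = 11 bits


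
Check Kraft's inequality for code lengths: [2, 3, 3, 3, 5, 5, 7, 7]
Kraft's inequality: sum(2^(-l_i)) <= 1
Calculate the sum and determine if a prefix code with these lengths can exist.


Sum = 2^(-2) + 2^(-3) + 2^(-3) + 2^(-3) + 2^(-5) + 2^(-5) + 2^(-7) + 2^(-7)
    = 0.25 + 0.125 + 0.125 + 0.125 + 0.03125 + 0.03125 + 0.0078125 + 0.0078125
    = 90/128 = 0.703125
Since 0.703125 <= 1, Kraft's inequality IS satisfied.
A prefix code with these lengths CAN exist.

Kraft sum = 0.703125. Satisfied.


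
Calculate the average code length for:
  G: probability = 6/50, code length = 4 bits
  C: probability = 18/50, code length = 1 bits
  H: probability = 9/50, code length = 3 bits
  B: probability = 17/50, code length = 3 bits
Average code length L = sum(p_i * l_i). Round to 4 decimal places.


Weighted contributions p_i * l_i:
  G: (6/50) * 4 = 24/50
  C: (18/50) * 1 = 18/50
  H: (9/50) * 3 = 27/50
  B: (17/50) * 3 = 51/50
Sum = (24 + 18 + 27 + 51)/50 = 120/50

L = 120/50 = 2.4000 bits/symbol


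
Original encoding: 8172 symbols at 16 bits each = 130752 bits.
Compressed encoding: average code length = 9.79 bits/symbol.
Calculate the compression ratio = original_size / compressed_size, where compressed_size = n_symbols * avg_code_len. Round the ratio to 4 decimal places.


original_size = n_symbols * orig_bits = 8172 * 16 = 130752 bits
compressed_size = n_symbols * avg_code_len = 8172 * 9.79 = 80003.88 bits
ratio = original_size / compressed_size = 130752 / 80003.88 = 1.6343

Compression ratio = 1.6343


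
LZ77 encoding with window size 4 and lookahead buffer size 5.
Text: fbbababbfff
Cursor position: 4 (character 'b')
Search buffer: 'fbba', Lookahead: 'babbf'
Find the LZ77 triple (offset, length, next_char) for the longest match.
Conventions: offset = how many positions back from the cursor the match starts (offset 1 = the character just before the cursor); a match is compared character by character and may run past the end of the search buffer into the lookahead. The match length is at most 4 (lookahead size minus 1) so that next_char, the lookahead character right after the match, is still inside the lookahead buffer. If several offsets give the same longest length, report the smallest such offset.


Try each offset into the search buffer:
  offset=1 (pos 3, char 'a'): match length 0
  offset=2 (pos 2, char 'b'): match length 3
  offset=3 (pos 1, char 'b'): match length 1
  offset=4 (pos 0, char 'f'): match length 0
Longest match has length 3 at offset 2.
next_char = character at position 4 + 3 = 7 -> 'b'

Best match: offset=2, length=3 (matching 'bab' starting at position 2)
LZ77 triple: (2, 3, 'b')


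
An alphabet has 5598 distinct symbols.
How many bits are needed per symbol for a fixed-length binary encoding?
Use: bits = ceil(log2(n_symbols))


log2(5598) = 12.4507
Bracket: 2^12 = 4096 < 5598 <= 2^13 = 8192
So ceil(log2(5598)) = 13

bits = ceil(log2(5598)) = ceil(12.4507) = 13 bits


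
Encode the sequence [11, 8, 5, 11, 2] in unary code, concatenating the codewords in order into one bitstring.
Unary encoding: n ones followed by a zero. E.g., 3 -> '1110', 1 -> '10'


Encode each number as n ones followed by a terminating 0:
  11 -> 111111111110 (12 bits)
  8 -> 111111110 (9 bits)
  5 -> 111110 (6 bits)
  11 -> 111111111110 (12 bits)
  2 -> 110 (3 bits)
Total length = 12 + 9 + 6 + 12 + 3 = 42 bits.

Unary([11, 8, 5, 11, 2]) = 111111111110111111110111110111111111110110 (42 bits)


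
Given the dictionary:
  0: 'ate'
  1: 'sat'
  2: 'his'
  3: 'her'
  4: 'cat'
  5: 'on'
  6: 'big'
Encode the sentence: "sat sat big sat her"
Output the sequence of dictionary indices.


Look up each word in the dictionary:
  'sat' -> 1
  'sat' -> 1
  'big' -> 6
  'sat' -> 1
  'her' -> 3

Encoded: [1, 1, 6, 1, 3]


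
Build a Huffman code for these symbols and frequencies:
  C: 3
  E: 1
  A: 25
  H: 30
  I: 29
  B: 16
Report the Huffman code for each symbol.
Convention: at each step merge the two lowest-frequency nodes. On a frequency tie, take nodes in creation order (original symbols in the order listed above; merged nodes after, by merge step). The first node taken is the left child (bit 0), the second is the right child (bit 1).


Huffman tree construction:
Step 1: Merge E(1) + C(3) = 4
Step 2: Merge (E+C)(4) + B(16) = 20
Step 3: Merge ((E+C)+B)(20) + A(25) = 45
Step 4: Merge I(29) + H(30) = 59
Step 5: Merge (((E+C)+B)+A)(45) + (I+H)(59) = 104
Read each symbol's code off the tree from the root (left child = 0, right child = 1).

Codes:
  C: 0001 (length 4)
  E: 0000 (length 4)
  A: 01 (length 2)
  H: 11 (length 2)
  I: 10 (length 2)
  B: 001 (length 3)
Average code length: 232/104 = 2.2308 bits/symbol
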